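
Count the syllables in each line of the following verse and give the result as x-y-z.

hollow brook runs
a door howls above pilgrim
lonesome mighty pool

Line 1: "hollow brook runs": 2+1+1 = 4
Line 2: "a door howls above pilgrim": 1+1+1+2+2 = 7
Line 3: "lonesome mighty pool": 2+2+1 = 5

4-7-5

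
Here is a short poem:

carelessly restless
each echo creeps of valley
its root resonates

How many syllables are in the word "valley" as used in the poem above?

2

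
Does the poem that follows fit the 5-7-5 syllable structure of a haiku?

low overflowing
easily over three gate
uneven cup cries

Line 1: low (1), overflowing (4) → 5 ✓
Line 2: easily (3), over (2), three (1), gate (1) → 7 ✓
Line 3: uneven (3), cup (1), cries (1) → 5 ✓

Yes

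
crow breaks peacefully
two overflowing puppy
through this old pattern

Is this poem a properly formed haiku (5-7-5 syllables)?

Line 1: crow (1), breaks (1), peacefully (3) → 5 ✓
Line 2: two (1), overflowing (4), puppy (2) → 7 ✓
Line 3: through (1), this (1), old (1), pattern (2) → 5 ✓

Yes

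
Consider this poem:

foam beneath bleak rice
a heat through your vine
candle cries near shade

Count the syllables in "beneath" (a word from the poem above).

2

"beneath" has 2 syllables.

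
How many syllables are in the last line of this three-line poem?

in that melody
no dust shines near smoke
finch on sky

The last line: finch(1) + on(1) + sky(1) = 3

3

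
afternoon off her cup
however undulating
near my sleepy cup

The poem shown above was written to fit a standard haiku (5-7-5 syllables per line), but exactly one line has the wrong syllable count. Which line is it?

Line 1: "afternoon off her cup": 3+1+1+1 = 6 (expected 5)
Line 2: "however undulating": 3+4 = 7 ✓
Line 3: "near my sleepy cup": 1+1+2+1 = 5 ✓

Line 1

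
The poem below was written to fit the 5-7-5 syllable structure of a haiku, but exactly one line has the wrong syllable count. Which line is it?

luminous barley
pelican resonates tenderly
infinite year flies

Line 2

Line 1: luminous (3), barley (2) → 5 ✓
Line 2: pelican (3), resonates (3), tenderly (3) → 9 (expected 7)
Line 3: infinite (3), year (1), flies (1) → 5 ✓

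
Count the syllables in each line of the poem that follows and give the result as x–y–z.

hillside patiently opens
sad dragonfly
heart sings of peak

Line 1: hillside (2), patiently (3), opens (2) → 7
Line 2: sad (1), dragonfly (3) → 4
Line 3: heart (1), sings (1), of (1), peak (1) → 4

7–4–4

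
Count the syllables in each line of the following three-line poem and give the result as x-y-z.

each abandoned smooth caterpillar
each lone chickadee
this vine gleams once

9-5-4

Line 1: each(1) + abandoned(3) + smooth(1) + caterpillar(4) = 9
Line 2: each(1) + lone(1) + chickadee(3) = 5
Line 3: this(1) + vine(1) + gleams(1) + once(1) = 4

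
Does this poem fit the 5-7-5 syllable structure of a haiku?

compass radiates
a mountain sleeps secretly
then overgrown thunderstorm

No

Line 1: compass (2), radiates (3) → 5 ✓
Line 2: a (1), mountain (2), sleeps (1), secretly (3) → 7 ✓
Line 3: then (1), overgrown (3), thunderstorm (3) → 7 (expected 5)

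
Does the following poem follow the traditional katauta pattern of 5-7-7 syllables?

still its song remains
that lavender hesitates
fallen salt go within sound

Line 1: still(1) + its(1) + song(1) + remains(2) = 5 ✓
Line 2: that(1) + lavender(3) + hesitates(3) = 7 ✓
Line 3: fallen(2) + salt(1) + go(1) + within(2) + sound(1) = 7 ✓

Yes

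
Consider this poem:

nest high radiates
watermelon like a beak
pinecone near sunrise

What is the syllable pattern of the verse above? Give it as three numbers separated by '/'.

5/7/5

Line 1: "nest high radiates": 1+1+3 = 5
Line 2: "watermelon like a beak": 4+1+1+1 = 7
Line 3: "pinecone near sunrise": 2+1+2 = 5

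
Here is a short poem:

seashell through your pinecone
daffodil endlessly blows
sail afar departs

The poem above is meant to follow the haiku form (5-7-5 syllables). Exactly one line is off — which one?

Line 1: seashell (2), through (1), your (1), pinecone (2) → 6 (expected 5)
Line 2: daffodil (3), endlessly (3), blows (1) → 7 ✓
Line 3: sail (1), afar (2), departs (2) → 5 ✓

The first line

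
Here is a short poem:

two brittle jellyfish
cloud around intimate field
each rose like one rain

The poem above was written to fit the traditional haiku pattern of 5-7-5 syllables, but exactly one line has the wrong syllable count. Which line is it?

Line 1: two (1), brittle (2), jellyfish (3) → 6 (expected 5)
Line 2: cloud (1), around (2), intimate (3), field (1) → 7 ✓
Line 3: each (1), rose (1), like (1), one (1), rain (1) → 5 ✓

The first line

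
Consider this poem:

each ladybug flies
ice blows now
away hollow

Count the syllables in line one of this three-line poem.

Line one: each(1) + ladybug(3) + flies(1) = 5

5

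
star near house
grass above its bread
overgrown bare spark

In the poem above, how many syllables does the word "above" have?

2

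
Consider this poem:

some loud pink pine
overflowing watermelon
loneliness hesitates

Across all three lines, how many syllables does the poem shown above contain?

Line 1: "some loud pink pine": 1+1+1+1 = 4
Line 2: "overflowing watermelon": 4+4 = 8
Line 3: "loneliness hesitates": 3+3 = 6
Total: 4 + 8 + 6 = 18

18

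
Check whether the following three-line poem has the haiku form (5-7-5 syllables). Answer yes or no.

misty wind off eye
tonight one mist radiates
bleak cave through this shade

Yes

Line 1: misty (2), wind (1), off (1), eye (1) → 5 ✓
Line 2: tonight (2), one (1), mist (1), radiates (3) → 7 ✓
Line 3: bleak (1), cave (1), through (1), this (1), shade (1) → 5 ✓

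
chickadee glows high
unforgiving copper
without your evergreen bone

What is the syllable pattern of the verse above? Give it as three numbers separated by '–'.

Line 1: chickadee(3) + glows(1) + high(1) = 5
Line 2: unforgiving(4) + copper(2) = 6
Line 3: without(2) + your(1) + evergreen(3) + bone(1) = 7

5–6–7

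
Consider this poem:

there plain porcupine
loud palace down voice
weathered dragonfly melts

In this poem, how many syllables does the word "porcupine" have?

"porcupine" has 3 syllables.

3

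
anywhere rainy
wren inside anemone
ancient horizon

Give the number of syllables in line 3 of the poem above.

5

Line 3: ancient (2), horizon (3) → 5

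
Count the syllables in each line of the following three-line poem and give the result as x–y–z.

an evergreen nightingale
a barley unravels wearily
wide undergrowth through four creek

7–9–7

Line 1: "an evergreen nightingale": 1+3+3 = 7
Line 2: "a barley unravels wearily": 1+2+3+3 = 9
Line 3: "wide undergrowth through four creek": 1+3+1+1+1 = 7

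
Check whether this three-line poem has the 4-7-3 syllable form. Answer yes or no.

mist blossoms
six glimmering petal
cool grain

Line 1: mist (1), blossoms (2) → 3 (expected 4)
Line 2: six (1), glimmering (3), petal (2) → 6 (expected 7)
Line 3: cool (1), grain (1) → 2 (expected 3)

No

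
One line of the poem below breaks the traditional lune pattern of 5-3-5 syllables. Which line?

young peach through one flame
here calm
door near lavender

Line 1: young(1) + peach(1) + through(1) + one(1) + flame(1) = 5 ✓
Line 2: here(1) + calm(1) = 2 (expected 3)
Line 3: door(1) + near(1) + lavender(3) = 5 ✓

Line 2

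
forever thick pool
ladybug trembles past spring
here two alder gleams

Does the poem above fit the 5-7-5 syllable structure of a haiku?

Yes

Line 1: forever(3) + thick(1) + pool(1) = 5 ✓
Line 2: ladybug(3) + trembles(2) + past(1) + spring(1) = 7 ✓
Line 3: here(1) + two(1) + alder(2) + gleams(1) = 5 ✓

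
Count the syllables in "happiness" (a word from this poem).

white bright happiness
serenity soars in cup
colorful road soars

"happiness" has 3 syllables.

3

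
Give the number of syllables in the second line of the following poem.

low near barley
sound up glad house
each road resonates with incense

The second line: "sound up glad house": 1+1+1+1 = 4

4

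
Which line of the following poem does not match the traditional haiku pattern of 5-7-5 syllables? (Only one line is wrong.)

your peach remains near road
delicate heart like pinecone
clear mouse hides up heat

The first line

Line 1: "your peach remains near road": 1+1+2+1+1 = 6 (expected 5)
Line 2: "delicate heart like pinecone": 3+1+1+2 = 7 ✓
Line 3: "clear mouse hides up heat": 1+1+1+1+1 = 5 ✓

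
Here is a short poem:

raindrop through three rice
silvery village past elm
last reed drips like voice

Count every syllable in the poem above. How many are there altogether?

Line 1: raindrop (2), through (1), three (1), rice (1) → 5
Line 2: silvery (3), village (2), past (1), elm (1) → 7
Line 3: last (1), reed (1), drips (1), like (1), voice (1) → 5
Total: 5 + 7 + 5 = 17

17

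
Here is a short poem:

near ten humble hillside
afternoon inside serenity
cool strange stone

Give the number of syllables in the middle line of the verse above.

9

The middle line: "afternoon inside serenity": 3+2+4 = 9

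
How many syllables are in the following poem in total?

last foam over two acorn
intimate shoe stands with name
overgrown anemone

21

Line 1: "last foam over two acorn": 1+1+2+1+2 = 7
Line 2: "intimate shoe stands with name": 3+1+1+1+1 = 7
Line 3: "overgrown anemone": 3+4 = 7
Total: 7 + 7 + 7 = 21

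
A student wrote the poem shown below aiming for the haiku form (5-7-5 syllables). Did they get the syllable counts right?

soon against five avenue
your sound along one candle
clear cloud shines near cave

Line 1: soon (1), against (2), five (1), avenue (3) → 7 (expected 5)
Line 2: your (1), sound (1), along (2), one (1), candle (2) → 7 ✓
Line 3: clear (1), cloud (1), shines (1), near (1), cave (1) → 5 ✓

No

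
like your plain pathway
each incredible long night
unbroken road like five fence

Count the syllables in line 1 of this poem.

Line 1: like(1) + your(1) + plain(1) + pathway(2) = 5

5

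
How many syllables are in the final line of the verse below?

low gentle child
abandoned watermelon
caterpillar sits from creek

7

The final line: "caterpillar sits from creek": 4+1+1+1 = 7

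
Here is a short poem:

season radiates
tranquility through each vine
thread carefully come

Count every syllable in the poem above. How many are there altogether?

17

Line 1: season (2), radiates (3) → 5
Line 2: tranquility (4), through (1), each (1), vine (1) → 7
Line 3: thread (1), carefully (3), come (1) → 5
Total: 5 + 7 + 5 = 17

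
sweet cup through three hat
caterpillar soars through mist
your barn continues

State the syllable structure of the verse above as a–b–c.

5–7–5

Line 1: sweet(1) + cup(1) + through(1) + three(1) + hat(1) = 5
Line 2: caterpillar(4) + soars(1) + through(1) + mist(1) = 7
Line 3: your(1) + barn(1) + continues(3) = 5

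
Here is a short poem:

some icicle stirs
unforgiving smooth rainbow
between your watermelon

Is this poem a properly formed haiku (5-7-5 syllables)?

No

Line 1: some(1) + icicle(3) + stirs(1) = 5 ✓
Line 2: unforgiving(4) + smooth(1) + rainbow(2) = 7 ✓
Line 3: between(2) + your(1) + watermelon(4) = 7 (expected 5)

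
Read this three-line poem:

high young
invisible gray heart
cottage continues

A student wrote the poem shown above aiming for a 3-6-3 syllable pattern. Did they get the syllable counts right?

No

Line 1: "high young": 1+1 = 2 (expected 3)
Line 2: "invisible gray heart": 4+1+1 = 6 ✓
Line 3: "cottage continues": 2+3 = 5 (expected 3)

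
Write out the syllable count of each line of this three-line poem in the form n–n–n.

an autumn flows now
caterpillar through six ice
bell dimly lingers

Line 1: "an autumn flows now": 1+2+1+1 = 5
Line 2: "caterpillar through six ice": 4+1+1+1 = 7
Line 3: "bell dimly lingers": 1+2+2 = 5

5–7–5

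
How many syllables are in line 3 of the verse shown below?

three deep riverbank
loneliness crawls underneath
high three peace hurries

Line 3: high(1) + three(1) + peace(1) + hurries(2) = 5

5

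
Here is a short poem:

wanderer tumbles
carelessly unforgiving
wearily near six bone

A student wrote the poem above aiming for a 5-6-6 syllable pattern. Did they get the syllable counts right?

Line 1: wanderer(3) + tumbles(2) = 5 ✓
Line 2: carelessly(3) + unforgiving(4) = 7 (expected 6)
Line 3: wearily(3) + near(1) + six(1) + bone(1) = 6 ✓

No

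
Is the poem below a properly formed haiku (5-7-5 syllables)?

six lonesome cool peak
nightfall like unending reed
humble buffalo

Yes

Line 1: six(1) + lonesome(2) + cool(1) + peak(1) = 5 ✓
Line 2: nightfall(2) + like(1) + unending(3) + reed(1) = 7 ✓
Line 3: humble(2) + buffalo(3) = 5 ✓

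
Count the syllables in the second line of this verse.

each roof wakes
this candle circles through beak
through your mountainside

The second line: "this candle circles through beak": 1+2+2+1+1 = 7

7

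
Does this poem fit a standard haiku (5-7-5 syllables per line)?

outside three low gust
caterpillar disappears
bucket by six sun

Line 1: "outside three low gust": 2+1+1+1 = 5 ✓
Line 2: "caterpillar disappears": 4+3 = 7 ✓
Line 3: "bucket by six sun": 2+1+1+1 = 5 ✓

Yes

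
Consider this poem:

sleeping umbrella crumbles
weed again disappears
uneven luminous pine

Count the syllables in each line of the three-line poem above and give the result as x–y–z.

Line 1: "sleeping umbrella crumbles": 2+3+2 = 7
Line 2: "weed again disappears": 1+2+3 = 6
Line 3: "uneven luminous pine": 3+3+1 = 7

7–6–7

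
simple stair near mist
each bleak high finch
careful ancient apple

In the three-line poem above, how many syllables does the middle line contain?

4

The middle line: each (1), bleak (1), high (1), finch (1) → 4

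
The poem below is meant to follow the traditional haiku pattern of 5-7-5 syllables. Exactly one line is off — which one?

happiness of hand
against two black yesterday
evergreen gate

The third line

Line 1: happiness (3), of (1), hand (1) → 5 ✓
Line 2: against (2), two (1), black (1), yesterday (3) → 7 ✓
Line 3: evergreen (3), gate (1) → 4 (expected 5)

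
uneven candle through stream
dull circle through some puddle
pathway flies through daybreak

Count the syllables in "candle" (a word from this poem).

2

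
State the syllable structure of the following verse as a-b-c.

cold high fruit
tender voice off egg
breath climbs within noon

3-5-5

Line 1: "cold high fruit": 1+1+1 = 3
Line 2: "tender voice off egg": 2+1+1+1 = 5
Line 3: "breath climbs within noon": 1+1+2+1 = 5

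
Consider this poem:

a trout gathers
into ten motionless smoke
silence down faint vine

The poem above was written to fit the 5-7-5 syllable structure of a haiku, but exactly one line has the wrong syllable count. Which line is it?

Line 1: a(1) + trout(1) + gathers(2) = 4 (expected 5)
Line 2: into(2) + ten(1) + motionless(3) + smoke(1) = 7 ✓
Line 3: silence(2) + down(1) + faint(1) + vine(1) = 5 ✓

The first line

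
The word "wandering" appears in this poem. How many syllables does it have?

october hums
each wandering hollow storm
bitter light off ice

3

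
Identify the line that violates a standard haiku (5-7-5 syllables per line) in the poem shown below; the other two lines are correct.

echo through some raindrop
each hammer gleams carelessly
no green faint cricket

Line 1

Line 1: echo(2) + through(1) + some(1) + raindrop(2) = 6 (expected 5)
Line 2: each(1) + hammer(2) + gleams(1) + carelessly(3) = 7 ✓
Line 3: no(1) + green(1) + faint(1) + cricket(2) = 5 ✓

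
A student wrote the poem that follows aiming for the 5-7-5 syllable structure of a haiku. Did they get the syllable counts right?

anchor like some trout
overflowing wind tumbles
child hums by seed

Line 1: anchor (2), like (1), some (1), trout (1) → 5 ✓
Line 2: overflowing (4), wind (1), tumbles (2) → 7 ✓
Line 3: child (1), hums (1), by (1), seed (1) → 4 (expected 5)

No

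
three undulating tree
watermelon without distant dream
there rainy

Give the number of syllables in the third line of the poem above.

3

The third line: "there rainy": 1+2 = 3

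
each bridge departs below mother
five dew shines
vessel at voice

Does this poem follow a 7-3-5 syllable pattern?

Line 1: each(1) + bridge(1) + departs(2) + below(2) + mother(2) = 8 (expected 7)
Line 2: five(1) + dew(1) + shines(1) = 3 ✓
Line 3: vessel(2) + at(1) + voice(1) = 4 (expected 5)

No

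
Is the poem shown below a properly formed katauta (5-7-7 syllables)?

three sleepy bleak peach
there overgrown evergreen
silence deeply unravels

Line 1: three(1) + sleepy(2) + bleak(1) + peach(1) = 5 ✓
Line 2: there(1) + overgrown(3) + evergreen(3) = 7 ✓
Line 3: silence(2) + deeply(2) + unravels(3) = 7 ✓

Yes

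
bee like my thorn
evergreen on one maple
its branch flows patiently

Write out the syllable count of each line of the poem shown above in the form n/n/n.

4/7/6

Line 1: bee(1) + like(1) + my(1) + thorn(1) = 4
Line 2: evergreen(3) + on(1) + one(1) + maple(2) = 7
Line 3: its(1) + branch(1) + flows(1) + patiently(3) = 6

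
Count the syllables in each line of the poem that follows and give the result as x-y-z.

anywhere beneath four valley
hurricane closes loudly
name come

8-7-2

Line 1: anywhere(3) + beneath(2) + four(1) + valley(2) = 8
Line 2: hurricane(3) + closes(2) + loudly(2) = 7
Line 3: name(1) + come(1) = 2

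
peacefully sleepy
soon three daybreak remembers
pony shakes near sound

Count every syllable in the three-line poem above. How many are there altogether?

Line 1: peacefully(3) + sleepy(2) = 5
Line 2: soon(1) + three(1) + daybreak(2) + remembers(3) = 7
Line 3: pony(2) + shakes(1) + near(1) + sound(1) = 5
Total: 5 + 7 + 5 = 17

17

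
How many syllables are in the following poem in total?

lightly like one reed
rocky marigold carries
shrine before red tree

17

Line 1: lightly(2) + like(1) + one(1) + reed(1) = 5
Line 2: rocky(2) + marigold(3) + carries(2) = 7
Line 3: shrine(1) + before(2) + red(1) + tree(1) = 5
Total: 5 + 7 + 5 = 17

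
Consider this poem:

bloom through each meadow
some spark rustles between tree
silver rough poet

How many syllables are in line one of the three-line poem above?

Line one: bloom (1), through (1), each (1), meadow (2) → 5

5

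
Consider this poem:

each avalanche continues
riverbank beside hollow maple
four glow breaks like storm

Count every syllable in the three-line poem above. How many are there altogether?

21

Line 1: "each avalanche continues": 1+3+3 = 7
Line 2: "riverbank beside hollow maple": 3+2+2+2 = 9
Line 3: "four glow breaks like storm": 1+1+1+1+1 = 5
Total: 7 + 9 + 5 = 21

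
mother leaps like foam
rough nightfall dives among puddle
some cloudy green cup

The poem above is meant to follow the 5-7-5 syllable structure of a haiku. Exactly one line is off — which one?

Line 2

Line 1: "mother leaps like foam": 2+1+1+1 = 5 ✓
Line 2: "rough nightfall dives among puddle": 1+2+1+2+2 = 8 (expected 7)
Line 3: "some cloudy green cup": 1+2+1+1 = 5 ✓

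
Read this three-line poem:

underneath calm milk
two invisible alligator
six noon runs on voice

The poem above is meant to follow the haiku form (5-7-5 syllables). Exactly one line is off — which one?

Line 1: underneath(3) + calm(1) + milk(1) = 5 ✓
Line 2: two(1) + invisible(4) + alligator(4) = 9 (expected 7)
Line 3: six(1) + noon(1) + runs(1) + on(1) + voice(1) = 5 ✓

Line 2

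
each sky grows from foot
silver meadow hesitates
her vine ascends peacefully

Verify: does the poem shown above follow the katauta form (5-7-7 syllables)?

Line 1: each(1) + sky(1) + grows(1) + from(1) + foot(1) = 5 ✓
Line 2: silver(2) + meadow(2) + hesitates(3) = 7 ✓
Line 3: her(1) + vine(1) + ascends(2) + peacefully(3) = 7 ✓

Yes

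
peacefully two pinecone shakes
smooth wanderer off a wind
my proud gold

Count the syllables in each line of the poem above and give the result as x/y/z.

7/7/3

Line 1: "peacefully two pinecone shakes": 3+1+2+1 = 7
Line 2: "smooth wanderer off a wind": 1+3+1+1+1 = 7
Line 3: "my proud gold": 1+1+1 = 3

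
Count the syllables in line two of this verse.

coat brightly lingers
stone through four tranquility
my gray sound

Line two: stone (1), through (1), four (1), tranquility (4) → 7

7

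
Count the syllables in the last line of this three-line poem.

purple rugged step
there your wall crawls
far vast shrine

3

The last line: "far vast shrine": 1+1+1 = 3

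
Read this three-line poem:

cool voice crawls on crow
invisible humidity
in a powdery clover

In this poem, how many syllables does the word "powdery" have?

3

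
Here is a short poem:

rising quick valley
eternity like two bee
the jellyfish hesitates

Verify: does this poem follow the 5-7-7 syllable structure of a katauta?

Yes

Line 1: rising (2), quick (1), valley (2) → 5 ✓
Line 2: eternity (4), like (1), two (1), bee (1) → 7 ✓
Line 3: the (1), jellyfish (3), hesitates (3) → 7 ✓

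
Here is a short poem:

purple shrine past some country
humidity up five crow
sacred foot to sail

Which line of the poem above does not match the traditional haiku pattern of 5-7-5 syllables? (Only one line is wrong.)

The first line

Line 1: purple (2), shrine (1), past (1), some (1), country (2) → 7 (expected 5)
Line 2: humidity (4), up (1), five (1), crow (1) → 7 ✓
Line 3: sacred (2), foot (1), to (1), sail (1) → 5 ✓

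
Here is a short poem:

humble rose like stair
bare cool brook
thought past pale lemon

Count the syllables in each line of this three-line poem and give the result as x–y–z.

5–3–5

Line 1: humble(2) + rose(1) + like(1) + stair(1) = 5
Line 2: bare(1) + cool(1) + brook(1) = 3
Line 3: thought(1) + past(1) + pale(1) + lemon(2) = 5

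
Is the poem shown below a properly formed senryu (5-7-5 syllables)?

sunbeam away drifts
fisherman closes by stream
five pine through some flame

Yes

Line 1: sunbeam(2) + away(2) + drifts(1) = 5 ✓
Line 2: fisherman(3) + closes(2) + by(1) + stream(1) = 7 ✓
Line 3: five(1) + pine(1) + through(1) + some(1) + flame(1) = 5 ✓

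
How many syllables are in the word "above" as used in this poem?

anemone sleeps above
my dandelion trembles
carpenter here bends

"above" has 2 syllables.

2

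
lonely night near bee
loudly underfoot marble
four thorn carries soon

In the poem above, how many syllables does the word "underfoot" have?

"underfoot" has 3 syllables.

3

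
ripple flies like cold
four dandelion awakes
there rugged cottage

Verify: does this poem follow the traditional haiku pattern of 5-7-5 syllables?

Line 1: ripple(2) + flies(1) + like(1) + cold(1) = 5 ✓
Line 2: four(1) + dandelion(4) + awakes(2) = 7 ✓
Line 3: there(1) + rugged(2) + cottage(2) = 5 ✓

Yes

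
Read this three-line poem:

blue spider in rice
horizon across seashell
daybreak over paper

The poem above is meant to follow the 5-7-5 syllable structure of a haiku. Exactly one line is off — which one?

Line 3

Line 1: blue(1) + spider(2) + in(1) + rice(1) = 5 ✓
Line 2: horizon(3) + across(2) + seashell(2) = 7 ✓
Line 3: daybreak(2) + over(2) + paper(2) = 6 (expected 5)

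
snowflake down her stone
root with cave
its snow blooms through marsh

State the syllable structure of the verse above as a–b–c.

5–3–5

Line 1: "snowflake down her stone": 2+1+1+1 = 5
Line 2: "root with cave": 1+1+1 = 3
Line 3: "its snow blooms through marsh": 1+1+1+1+1 = 5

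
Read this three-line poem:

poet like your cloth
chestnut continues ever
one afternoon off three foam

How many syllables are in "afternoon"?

3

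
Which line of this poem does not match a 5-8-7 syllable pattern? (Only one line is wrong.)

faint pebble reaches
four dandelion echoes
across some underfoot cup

Line 2

Line 1: faint(1) + pebble(2) + reaches(2) = 5 ✓
Line 2: four(1) + dandelion(4) + echoes(2) = 7 (expected 8)
Line 3: across(2) + some(1) + underfoot(3) + cup(1) = 7 ✓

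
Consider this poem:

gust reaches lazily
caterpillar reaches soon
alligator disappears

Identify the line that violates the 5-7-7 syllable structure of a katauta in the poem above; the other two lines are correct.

Line 1: gust(1) + reaches(2) + lazily(3) = 6 (expected 5)
Line 2: caterpillar(4) + reaches(2) + soon(1) = 7 ✓
Line 3: alligator(4) + disappears(3) = 7 ✓

The first line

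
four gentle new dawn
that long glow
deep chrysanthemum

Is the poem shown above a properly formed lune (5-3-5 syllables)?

Line 1: four(1) + gentle(2) + new(1) + dawn(1) = 5 ✓
Line 2: that(1) + long(1) + glow(1) = 3 ✓
Line 3: deep(1) + chrysanthemum(4) = 5 ✓

Yes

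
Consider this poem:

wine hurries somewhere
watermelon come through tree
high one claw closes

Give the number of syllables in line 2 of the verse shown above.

7

Line 2: watermelon(4) + come(1) + through(1) + tree(1) = 7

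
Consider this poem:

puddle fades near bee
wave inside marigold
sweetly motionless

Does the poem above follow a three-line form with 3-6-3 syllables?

No

Line 1: "puddle fades near bee": 2+1+1+1 = 5 (expected 3)
Line 2: "wave inside marigold": 1+2+3 = 6 ✓
Line 3: "sweetly motionless": 2+3 = 5 (expected 3)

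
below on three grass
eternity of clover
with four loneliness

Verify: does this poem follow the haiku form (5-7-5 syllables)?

Yes

Line 1: "below on three grass": 2+1+1+1 = 5 ✓
Line 2: "eternity of clover": 4+1+2 = 7 ✓
Line 3: "with four loneliness": 1+1+3 = 5 ✓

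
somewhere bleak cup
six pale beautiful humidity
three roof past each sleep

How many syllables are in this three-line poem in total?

18

Line 1: somewhere (2), bleak (1), cup (1) → 4
Line 2: six (1), pale (1), beautiful (3), humidity (4) → 9
Line 3: three (1), roof (1), past (1), each (1), sleep (1) → 5
Total: 4 + 9 + 5 = 18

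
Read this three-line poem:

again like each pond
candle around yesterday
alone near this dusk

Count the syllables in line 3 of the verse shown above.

Line 3: "alone near this dusk": 2+1+1+1 = 5

5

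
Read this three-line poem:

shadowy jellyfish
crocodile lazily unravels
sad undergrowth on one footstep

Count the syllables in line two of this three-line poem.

9

Line two: crocodile (3), lazily (3), unravels (3) → 9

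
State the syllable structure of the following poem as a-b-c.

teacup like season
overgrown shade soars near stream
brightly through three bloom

Line 1: teacup(2) + like(1) + season(2) = 5
Line 2: overgrown(3) + shade(1) + soars(1) + near(1) + stream(1) = 7
Line 3: brightly(2) + through(1) + three(1) + bloom(1) = 5

5-7-5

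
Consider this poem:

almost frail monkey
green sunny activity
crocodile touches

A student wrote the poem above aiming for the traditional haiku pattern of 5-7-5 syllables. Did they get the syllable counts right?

Line 1: almost(2) + frail(1) + monkey(2) = 5 ✓
Line 2: green(1) + sunny(2) + activity(4) = 7 ✓
Line 3: crocodile(3) + touches(2) = 5 ✓

Yes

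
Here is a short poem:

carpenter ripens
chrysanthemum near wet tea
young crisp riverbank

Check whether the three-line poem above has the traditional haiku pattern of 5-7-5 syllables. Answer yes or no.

Line 1: "carpenter ripens": 3+2 = 5 ✓
Line 2: "chrysanthemum near wet tea": 4+1+1+1 = 7 ✓
Line 3: "young crisp riverbank": 1+1+3 = 5 ✓

Yes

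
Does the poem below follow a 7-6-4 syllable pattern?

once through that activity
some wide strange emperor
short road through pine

Yes

Line 1: "once through that activity": 1+1+1+4 = 7 ✓
Line 2: "some wide strange emperor": 1+1+1+3 = 6 ✓
Line 3: "short road through pine": 1+1+1+1 = 4 ✓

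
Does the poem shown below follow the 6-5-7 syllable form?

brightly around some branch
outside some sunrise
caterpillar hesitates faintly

No

Line 1: "brightly around some branch": 2+2+1+1 = 6 ✓
Line 2: "outside some sunrise": 2+1+2 = 5 ✓
Line 3: "caterpillar hesitates faintly": 4+3+2 = 9 (expected 7)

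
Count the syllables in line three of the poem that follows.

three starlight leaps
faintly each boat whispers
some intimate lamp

5

Line three: some(1) + intimate(3) + lamp(1) = 5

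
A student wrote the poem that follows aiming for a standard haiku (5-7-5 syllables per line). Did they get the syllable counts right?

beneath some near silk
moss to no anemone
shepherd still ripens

Line 1: beneath(2) + some(1) + near(1) + silk(1) = 5 ✓
Line 2: moss(1) + to(1) + no(1) + anemone(4) = 7 ✓
Line 3: shepherd(2) + still(1) + ripens(2) = 5 ✓

Yes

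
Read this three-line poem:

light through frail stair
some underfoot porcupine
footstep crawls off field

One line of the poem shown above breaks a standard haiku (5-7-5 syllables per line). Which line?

Line 1: "light through frail stair": 1+1+1+1 = 4 (expected 5)
Line 2: "some underfoot porcupine": 1+3+3 = 7 ✓
Line 3: "footstep crawls off field": 2+1+1+1 = 5 ✓

Line 1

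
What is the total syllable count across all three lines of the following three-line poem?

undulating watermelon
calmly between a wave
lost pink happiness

19

Line 1: "undulating watermelon": 4+4 = 8
Line 2: "calmly between a wave": 2+2+1+1 = 6
Line 3: "lost pink happiness": 1+1+3 = 5
Total: 8 + 6 + 5 = 19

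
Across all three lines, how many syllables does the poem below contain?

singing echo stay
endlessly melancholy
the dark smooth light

16

Line 1: singing (2), echo (2), stay (1) → 5
Line 2: endlessly (3), melancholy (4) → 7
Line 3: the (1), dark (1), smooth (1), light (1) → 4
Total: 5 + 7 + 4 = 16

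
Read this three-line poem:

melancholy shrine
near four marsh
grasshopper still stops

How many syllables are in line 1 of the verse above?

5

Line 1: melancholy(4) + shrine(1) = 5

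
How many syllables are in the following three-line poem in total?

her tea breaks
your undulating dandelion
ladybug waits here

17

Line 1: her(1) + tea(1) + breaks(1) = 3
Line 2: your(1) + undulating(4) + dandelion(4) = 9
Line 3: ladybug(3) + waits(1) + here(1) = 5
Total: 3 + 9 + 5 = 17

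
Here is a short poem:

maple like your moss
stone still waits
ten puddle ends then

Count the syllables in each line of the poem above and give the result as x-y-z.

5-3-5

Line 1: "maple like your moss": 2+1+1+1 = 5
Line 2: "stone still waits": 1+1+1 = 3
Line 3: "ten puddle ends then": 1+2+1+1 = 5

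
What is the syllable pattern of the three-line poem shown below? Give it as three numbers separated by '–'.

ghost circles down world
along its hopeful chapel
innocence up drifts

Line 1: "ghost circles down world": 1+2+1+1 = 5
Line 2: "along its hopeful chapel": 2+1+2+2 = 7
Line 3: "innocence up drifts": 3+1+1 = 5

5–7–5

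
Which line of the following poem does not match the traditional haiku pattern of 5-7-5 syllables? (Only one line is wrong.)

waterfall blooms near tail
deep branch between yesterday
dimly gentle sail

Line 1: waterfall(3) + blooms(1) + near(1) + tail(1) = 6 (expected 5)
Line 2: deep(1) + branch(1) + between(2) + yesterday(3) = 7 ✓
Line 3: dimly(2) + gentle(2) + sail(1) = 5 ✓

The first line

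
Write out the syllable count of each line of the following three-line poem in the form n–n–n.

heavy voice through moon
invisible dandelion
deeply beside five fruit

Line 1: heavy(2) + voice(1) + through(1) + moon(1) = 5
Line 2: invisible(4) + dandelion(4) = 8
Line 3: deeply(2) + beside(2) + five(1) + fruit(1) = 6

5–8–6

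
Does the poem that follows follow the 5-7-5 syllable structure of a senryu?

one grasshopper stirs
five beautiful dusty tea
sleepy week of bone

Line 1: "one grasshopper stirs": 1+3+1 = 5 ✓
Line 2: "five beautiful dusty tea": 1+3+2+1 = 7 ✓
Line 3: "sleepy week of bone": 2+1+1+1 = 5 ✓

Yes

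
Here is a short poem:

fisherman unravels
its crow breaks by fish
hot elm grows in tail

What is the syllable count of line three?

5

Line three: "hot elm grows in tail": 1+1+1+1+1 = 5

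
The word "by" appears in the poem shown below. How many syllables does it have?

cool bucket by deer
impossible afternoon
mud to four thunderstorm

1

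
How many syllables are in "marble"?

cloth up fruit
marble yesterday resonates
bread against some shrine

2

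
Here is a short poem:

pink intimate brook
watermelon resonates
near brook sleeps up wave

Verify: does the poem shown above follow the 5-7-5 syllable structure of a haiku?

Yes

Line 1: pink(1) + intimate(3) + brook(1) = 5 ✓
Line 2: watermelon(4) + resonates(3) = 7 ✓
Line 3: near(1) + brook(1) + sleeps(1) + up(1) + wave(1) = 5 ✓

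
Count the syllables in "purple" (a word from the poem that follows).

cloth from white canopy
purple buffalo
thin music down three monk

2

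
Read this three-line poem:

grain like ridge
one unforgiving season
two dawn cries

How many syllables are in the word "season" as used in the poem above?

2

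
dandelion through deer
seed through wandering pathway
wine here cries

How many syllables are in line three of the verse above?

Line three: wine(1) + here(1) + cries(1) = 3

3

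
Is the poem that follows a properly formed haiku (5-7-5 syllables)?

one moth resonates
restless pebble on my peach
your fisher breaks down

Line 1: one (1), moth (1), resonates (3) → 5 ✓
Line 2: restless (2), pebble (2), on (1), my (1), peach (1) → 7 ✓
Line 3: your (1), fisher (2), breaks (1), down (1) → 5 ✓

Yes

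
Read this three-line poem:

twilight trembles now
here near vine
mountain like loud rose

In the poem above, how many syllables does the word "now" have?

1

"now" has 1 syllable.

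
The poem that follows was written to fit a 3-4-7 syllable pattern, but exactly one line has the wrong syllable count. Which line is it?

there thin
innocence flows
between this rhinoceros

Line 1: "there thin": 1+1 = 2 (expected 3)
Line 2: "innocence flows": 3+1 = 4 ✓
Line 3: "between this rhinoceros": 2+1+4 = 7 ✓

The first line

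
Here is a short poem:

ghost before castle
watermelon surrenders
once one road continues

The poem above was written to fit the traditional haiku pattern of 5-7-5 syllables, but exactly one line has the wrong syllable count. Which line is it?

Line 1: "ghost before castle": 1+2+2 = 5 ✓
Line 2: "watermelon surrenders": 4+3 = 7 ✓
Line 3: "once one road continues": 1+1+1+3 = 6 (expected 5)

The third line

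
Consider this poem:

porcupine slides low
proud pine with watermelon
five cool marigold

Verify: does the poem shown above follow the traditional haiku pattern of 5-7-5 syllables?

Yes

Line 1: "porcupine slides low": 3+1+1 = 5 ✓
Line 2: "proud pine with watermelon": 1+1+1+4 = 7 ✓
Line 3: "five cool marigold": 1+1+3 = 5 ✓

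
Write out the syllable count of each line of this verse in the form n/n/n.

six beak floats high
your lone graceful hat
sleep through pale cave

4/5/4

Line 1: "six beak floats high": 1+1+1+1 = 4
Line 2: "your lone graceful hat": 1+1+2+1 = 5
Line 3: "sleep through pale cave": 1+1+1+1 = 4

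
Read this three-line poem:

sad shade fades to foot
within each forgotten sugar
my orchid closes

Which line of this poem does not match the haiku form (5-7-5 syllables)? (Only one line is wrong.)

Line 1: sad (1), shade (1), fades (1), to (1), foot (1) → 5 ✓
Line 2: within (2), each (1), forgotten (3), sugar (2) → 8 (expected 7)
Line 3: my (1), orchid (2), closes (2) → 5 ✓

The second line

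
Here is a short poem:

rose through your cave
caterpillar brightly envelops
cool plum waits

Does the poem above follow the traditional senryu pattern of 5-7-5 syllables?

No

Line 1: "rose through your cave": 1+1+1+1 = 4 (expected 5)
Line 2: "caterpillar brightly envelops": 4+2+3 = 9 (expected 7)
Line 3: "cool plum waits": 1+1+1 = 3 (expected 5)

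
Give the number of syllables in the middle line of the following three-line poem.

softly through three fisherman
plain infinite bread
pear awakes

5

The middle line: plain (1), infinite (3), bread (1) → 5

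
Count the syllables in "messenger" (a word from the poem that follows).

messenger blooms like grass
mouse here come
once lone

3

"messenger" has 3 syllables.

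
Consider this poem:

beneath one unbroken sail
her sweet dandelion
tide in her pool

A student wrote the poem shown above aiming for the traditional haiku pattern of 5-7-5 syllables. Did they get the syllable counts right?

Line 1: beneath (2), one (1), unbroken (3), sail (1) → 7 (expected 5)
Line 2: her (1), sweet (1), dandelion (4) → 6 (expected 7)
Line 3: tide (1), in (1), her (1), pool (1) → 4 (expected 5)

No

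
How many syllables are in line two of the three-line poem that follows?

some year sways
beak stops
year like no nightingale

2

Line two: beak (1), stops (1) → 2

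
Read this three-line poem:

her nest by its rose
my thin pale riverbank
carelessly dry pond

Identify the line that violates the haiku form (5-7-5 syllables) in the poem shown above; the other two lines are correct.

Line 2

Line 1: her (1), nest (1), by (1), its (1), rose (1) → 5 ✓
Line 2: my (1), thin (1), pale (1), riverbank (3) → 6 (expected 7)
Line 3: carelessly (3), dry (1), pond (1) → 5 ✓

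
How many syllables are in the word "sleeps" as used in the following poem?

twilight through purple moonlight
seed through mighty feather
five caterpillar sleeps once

1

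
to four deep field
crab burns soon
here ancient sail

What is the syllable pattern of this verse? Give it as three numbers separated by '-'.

Line 1: "to four deep field": 1+1+1+1 = 4
Line 2: "crab burns soon": 1+1+1 = 3
Line 3: "here ancient sail": 1+2+1 = 4

4-3-4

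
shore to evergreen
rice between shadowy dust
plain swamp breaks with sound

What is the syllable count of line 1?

5

Line 1: shore(1) + to(1) + evergreen(3) = 5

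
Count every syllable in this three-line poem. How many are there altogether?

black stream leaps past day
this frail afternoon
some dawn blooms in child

15

Line 1: black (1), stream (1), leaps (1), past (1), day (1) → 5
Line 2: this (1), frail (1), afternoon (3) → 5
Line 3: some (1), dawn (1), blooms (1), in (1), child (1) → 5
Total: 5 + 5 + 5 = 15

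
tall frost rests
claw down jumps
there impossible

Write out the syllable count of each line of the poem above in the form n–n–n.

Line 1: tall(1) + frost(1) + rests(1) = 3
Line 2: claw(1) + down(1) + jumps(1) = 3
Line 3: there(1) + impossible(4) = 5

3–3–5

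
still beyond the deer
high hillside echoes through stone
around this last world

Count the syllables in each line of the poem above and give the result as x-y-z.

5-7-5

Line 1: "still beyond the deer": 1+2+1+1 = 5
Line 2: "high hillside echoes through stone": 1+2+2+1+1 = 7
Line 3: "around this last world": 2+1+1+1 = 5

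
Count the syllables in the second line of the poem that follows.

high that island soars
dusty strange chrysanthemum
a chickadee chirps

The second line: dusty (2), strange (1), chrysanthemum (4) → 7

7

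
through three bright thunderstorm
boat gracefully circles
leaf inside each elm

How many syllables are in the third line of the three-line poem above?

The third line: leaf (1), inside (2), each (1), elm (1) → 5

5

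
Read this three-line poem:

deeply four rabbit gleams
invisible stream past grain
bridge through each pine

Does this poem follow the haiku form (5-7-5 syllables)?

No

Line 1: deeply(2) + four(1) + rabbit(2) + gleams(1) = 6 (expected 5)
Line 2: invisible(4) + stream(1) + past(1) + grain(1) = 7 ✓
Line 3: bridge(1) + through(1) + each(1) + pine(1) = 4 (expected 5)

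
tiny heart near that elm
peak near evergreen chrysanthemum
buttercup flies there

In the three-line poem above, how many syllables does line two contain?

Line two: peak(1) + near(1) + evergreen(3) + chrysanthemum(4) = 9

9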